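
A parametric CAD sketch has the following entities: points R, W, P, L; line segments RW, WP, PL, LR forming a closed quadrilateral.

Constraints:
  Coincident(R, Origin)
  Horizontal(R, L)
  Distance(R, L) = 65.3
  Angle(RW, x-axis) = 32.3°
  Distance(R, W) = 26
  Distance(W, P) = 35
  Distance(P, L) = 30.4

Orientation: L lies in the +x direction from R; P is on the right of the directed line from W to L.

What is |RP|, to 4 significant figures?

42.88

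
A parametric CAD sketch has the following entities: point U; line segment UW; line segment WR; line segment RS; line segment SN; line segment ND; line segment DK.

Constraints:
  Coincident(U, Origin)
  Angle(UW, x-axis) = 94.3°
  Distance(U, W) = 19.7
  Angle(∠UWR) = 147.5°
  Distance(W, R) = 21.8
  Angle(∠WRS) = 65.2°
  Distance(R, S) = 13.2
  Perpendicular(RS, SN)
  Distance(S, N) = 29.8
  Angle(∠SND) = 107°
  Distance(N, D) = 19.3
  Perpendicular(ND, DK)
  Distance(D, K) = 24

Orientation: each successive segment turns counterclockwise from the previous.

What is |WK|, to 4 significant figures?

22.63

U is at the origin; UW runs at 94.3° with length 19.7, so W = (-1.477, 19.64). ∠UWR = 147.5° gives WR at 126.8° from the x-axis; with |WR| = 21.8, R = (-14.54, 37.10). ∠WRS = 65.2° gives RS at -118.4° from the x-axis; with |RS| = 13.2, S = (-20.81, 25.49). The perpendicularity gives SN at right angles to RS, so SN runs at -28.40°; with |SN| = 29.8, N = (5.399, 11.32). ∠SND = 107.0° gives ND at 44.60° from the x-axis; with |ND| = 19.3, D = (19.14, 24.87). ND is perpendicular to DK, so DK runs at 134.6°; with |DK| = 24.0, K = (2.290, 41.96). Then |WK| = |K − W| = 22.63.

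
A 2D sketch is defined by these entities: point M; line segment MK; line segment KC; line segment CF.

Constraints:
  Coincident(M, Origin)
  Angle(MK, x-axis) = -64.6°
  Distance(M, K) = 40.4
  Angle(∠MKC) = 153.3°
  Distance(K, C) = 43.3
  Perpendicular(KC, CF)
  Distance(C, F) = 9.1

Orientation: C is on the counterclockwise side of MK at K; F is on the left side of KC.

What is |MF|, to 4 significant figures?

79.91

M is at the origin; MK runs at -64.6° with length 40.4, so K = 40.4·(cos -64.6°, sin -64.6°) = (17.33, -36.49). ∠MKC = 153.3°, so KC runs at -64.6° + (180° − 153.3°) = -37.90° from the x-axis; with |KC| = 43.3, C = K + 43.3·(cos -37.90°, sin -37.90°) = (51.50, -63.09). The perpendicularity gives CF at right angles to KC; with |CF| = 9.1 on the left of KC, F = C + 9.1·(0.6143, 0.7891) = (57.09, -55.91). Then |MF| = |F − M| = 79.91.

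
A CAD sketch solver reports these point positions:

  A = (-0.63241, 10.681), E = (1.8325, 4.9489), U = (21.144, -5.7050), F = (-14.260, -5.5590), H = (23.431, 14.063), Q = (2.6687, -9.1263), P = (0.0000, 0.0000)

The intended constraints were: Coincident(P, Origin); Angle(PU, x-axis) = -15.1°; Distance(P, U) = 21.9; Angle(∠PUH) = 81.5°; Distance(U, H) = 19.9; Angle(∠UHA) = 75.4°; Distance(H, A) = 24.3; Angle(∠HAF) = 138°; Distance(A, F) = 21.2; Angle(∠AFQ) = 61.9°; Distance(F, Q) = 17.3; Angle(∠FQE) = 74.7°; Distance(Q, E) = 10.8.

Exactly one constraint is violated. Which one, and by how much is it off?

Distance(Q, E) = 10.8 — off by 3.30.

P = (0.00, 0.00) ✓; PU at -15.10° ✓; |PU| = 21.90 ✓; ∠PUH = 81.50° ✓; |UH| = 19.90 ✓; ∠UHA = 75.40° ✓; |HA| = 24.30 ✓; ∠HAF = 138.0° ✓; |AF| = 21.20 ✓; ∠AFQ = 61.90° ✓; |FQ| = 17.30 ✓; ∠FQE = 74.70° ✓; |QE| = 14.10 ✗.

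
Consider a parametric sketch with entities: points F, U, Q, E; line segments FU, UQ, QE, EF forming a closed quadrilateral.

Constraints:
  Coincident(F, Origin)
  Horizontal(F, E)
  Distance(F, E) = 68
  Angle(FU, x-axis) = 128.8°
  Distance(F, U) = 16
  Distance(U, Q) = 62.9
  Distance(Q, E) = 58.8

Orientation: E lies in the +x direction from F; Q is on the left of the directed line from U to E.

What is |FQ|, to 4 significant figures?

64.74

F is at the origin; F and E share the same y with |FE| = 68.0 and E in +x, so E = (68.0, 0). FU runs at 128.8° with |FU| = 16.0, so U = (-10.03, 12.47). Q is determined by |UQ| = 62.9 and |QE| = 58.8 together: it lies at the intersection of circle(U, 62.9) and circle(E, 58.8). With |UE| = 79.02, the foot of the radical line on UE is 42.67 from U and the perpendicular offset is √(62.9² − 42.67²) = 46.22. Taking the left-of-UE solution: Q = (39.40, 51.38).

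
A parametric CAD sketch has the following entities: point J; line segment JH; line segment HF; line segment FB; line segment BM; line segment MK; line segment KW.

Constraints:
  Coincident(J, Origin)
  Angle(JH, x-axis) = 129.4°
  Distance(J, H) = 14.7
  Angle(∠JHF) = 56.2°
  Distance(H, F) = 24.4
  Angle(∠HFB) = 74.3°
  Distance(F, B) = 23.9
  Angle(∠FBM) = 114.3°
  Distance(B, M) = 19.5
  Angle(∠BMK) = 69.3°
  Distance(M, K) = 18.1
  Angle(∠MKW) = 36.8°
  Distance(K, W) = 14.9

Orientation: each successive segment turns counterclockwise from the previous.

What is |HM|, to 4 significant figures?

25.96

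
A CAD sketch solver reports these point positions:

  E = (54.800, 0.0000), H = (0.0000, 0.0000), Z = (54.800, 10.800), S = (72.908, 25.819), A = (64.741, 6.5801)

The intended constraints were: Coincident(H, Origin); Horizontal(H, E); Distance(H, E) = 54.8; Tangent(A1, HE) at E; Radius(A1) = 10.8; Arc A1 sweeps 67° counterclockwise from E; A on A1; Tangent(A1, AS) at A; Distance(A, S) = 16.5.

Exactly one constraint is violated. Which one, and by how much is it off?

Distance(A, S) = 16.5 — off by 4.40.

H = (0.00, 0.00) ✓; H.y = 0.00, E.y = 0.00 ✓; |HE| = 54.80 ✓; ∠(ZE, EH) = 90.00° ✓; |ZE| = 10.80 ✓; bearing(Z→A) − bearing(Z→E) = 67.00° ✓; |ZA| = 10.80 ✓; ∠(ZA, AS) = 90.00° ✓; |AS| = 20.90 ✗.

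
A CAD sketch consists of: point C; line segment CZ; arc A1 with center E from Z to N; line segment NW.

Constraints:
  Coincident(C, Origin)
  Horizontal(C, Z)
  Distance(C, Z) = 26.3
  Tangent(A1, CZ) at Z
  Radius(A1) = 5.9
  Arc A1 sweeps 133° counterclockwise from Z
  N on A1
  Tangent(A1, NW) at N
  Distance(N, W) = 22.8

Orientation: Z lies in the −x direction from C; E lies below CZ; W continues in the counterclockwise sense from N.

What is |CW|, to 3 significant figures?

30.6

C is at the origin; C and Z share the same y with |CZ| = 26.3 and Z on the −x side, so Z = (-26.3, 0.00). Since A1 is tangent to CZ there, EZ ⟂ CZ, so E = Z + (0, -5.9) = (-26.3, -5.90). On A1, Z sits at bearing 90° from E; a 133° counterclockwise sweep puts N at bearing 223°, so N = E + 5.9·(cos 223°, sin 223°) = (-30.6, -9.92). Tangency of A1 to NW means the radius EN is perpendicular to NW, so NW runs along (−sin 223°, cos 223°); with |NW| = 22.8, W = (-15.1, -26.6). Then |CW| = |W − C| = 30.6.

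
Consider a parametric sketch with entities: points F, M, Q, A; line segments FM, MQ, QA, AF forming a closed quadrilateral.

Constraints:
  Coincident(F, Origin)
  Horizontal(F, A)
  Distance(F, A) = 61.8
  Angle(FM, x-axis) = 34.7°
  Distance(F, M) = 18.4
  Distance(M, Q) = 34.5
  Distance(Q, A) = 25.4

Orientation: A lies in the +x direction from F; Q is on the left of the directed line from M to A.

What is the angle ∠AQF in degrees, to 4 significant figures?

99.25°

F is at the origin; FA is horizontal with |FA| = 61.8 and A in +x, so A = (61.8, 0). FM runs at 34.7° with |FM| = 18.4, so M = (15.13, 10.47). Q is determined by |MQ| = 34.5 and |QA| = 25.4 together: it lies at the intersection of circle(M, 34.5) and circle(A, 25.4). With |MA| = 47.83, the foot of the radical line on MA is 29.61 from M and the perpendicular offset is √(34.5² − 29.61²) = 17.70. Taking the left-of-MA solution: Q = (47.90, 21.26).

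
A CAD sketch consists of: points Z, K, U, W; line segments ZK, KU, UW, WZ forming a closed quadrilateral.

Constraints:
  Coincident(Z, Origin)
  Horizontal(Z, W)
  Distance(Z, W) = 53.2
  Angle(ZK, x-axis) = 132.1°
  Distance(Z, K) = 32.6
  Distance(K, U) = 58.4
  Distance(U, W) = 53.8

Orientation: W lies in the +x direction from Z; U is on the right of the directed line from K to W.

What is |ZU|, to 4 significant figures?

27.62

Checks: |KU| = 58.40 ✓; |UW| = 53.80 ✓.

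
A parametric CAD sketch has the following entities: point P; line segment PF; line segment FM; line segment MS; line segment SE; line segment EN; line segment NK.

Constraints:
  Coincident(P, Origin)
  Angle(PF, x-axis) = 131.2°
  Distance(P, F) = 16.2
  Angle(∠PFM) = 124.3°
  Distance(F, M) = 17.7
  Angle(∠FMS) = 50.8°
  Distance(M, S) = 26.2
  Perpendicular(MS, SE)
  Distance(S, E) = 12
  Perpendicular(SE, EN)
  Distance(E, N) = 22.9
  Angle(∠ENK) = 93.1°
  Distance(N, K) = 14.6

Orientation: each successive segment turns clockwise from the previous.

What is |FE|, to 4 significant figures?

15.11

P is at the origin; PF runs at 131.2° with length 16.2, so F = (-10.67, 12.19). ∠PFM = 124.3° gives FM at 75.50° from the x-axis; with |FM| = 17.7, M = (-6.239, 29.33). ∠FMS = 50.8° gives MS at -53.70° from the x-axis; with |MS| = 26.2, S = (9.272, 8.210). MS is perpendicular to SE, so SE runs at -143.7°; with |SE| = 12.0, E = (-0.3994, 1.106). Then |FE| = |E − F| = 15.11.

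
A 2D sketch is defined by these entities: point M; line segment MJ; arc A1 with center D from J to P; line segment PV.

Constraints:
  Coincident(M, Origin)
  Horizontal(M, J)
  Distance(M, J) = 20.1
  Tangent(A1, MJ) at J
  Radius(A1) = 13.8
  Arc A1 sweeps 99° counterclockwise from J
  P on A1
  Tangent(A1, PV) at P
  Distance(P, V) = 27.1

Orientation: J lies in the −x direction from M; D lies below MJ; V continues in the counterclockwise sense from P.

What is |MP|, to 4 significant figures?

37.31

M is at the origin; MJ is horizontal with |MJ| = 20.1 and J on the −x side, so J = (-20.10, 0.000). Since A1 is tangent to MJ there, DJ ⟂ MJ, so D = J + (0, -13.8) = (-20.10, -13.80). On A1, J sits at bearing 90° from D; a 99° counterclockwise sweep puts P at bearing 189°, so P = D + 13.8·(cos 189°, sin 189°) = (-33.73, -15.96). Then |MP| = |P − M| = 37.31.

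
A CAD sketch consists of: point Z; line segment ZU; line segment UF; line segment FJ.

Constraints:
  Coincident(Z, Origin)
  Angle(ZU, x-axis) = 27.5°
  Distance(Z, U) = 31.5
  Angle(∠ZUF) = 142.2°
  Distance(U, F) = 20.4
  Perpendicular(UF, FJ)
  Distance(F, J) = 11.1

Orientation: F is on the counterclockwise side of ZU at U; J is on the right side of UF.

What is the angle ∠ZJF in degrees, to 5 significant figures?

56.124°

∠ZUF = 142.2°, so UF runs at 27.5° + (180° − 142.2°) = 65.300° from the x-axis; with |UF| = 20.4, F = U + 20.4·(cos 65.300°, sin 65.300°) = (36.465, 33.079). The perpendicularity gives FJ at right angles to UF; with |FJ| = 11.1 on the right of UF, J = F + 11.1·(0.90851, -0.41787) = (46.550, 28.440). Then cos ∠ZJF = JZ·JF / (|JZ||JF|), giving 56.124°.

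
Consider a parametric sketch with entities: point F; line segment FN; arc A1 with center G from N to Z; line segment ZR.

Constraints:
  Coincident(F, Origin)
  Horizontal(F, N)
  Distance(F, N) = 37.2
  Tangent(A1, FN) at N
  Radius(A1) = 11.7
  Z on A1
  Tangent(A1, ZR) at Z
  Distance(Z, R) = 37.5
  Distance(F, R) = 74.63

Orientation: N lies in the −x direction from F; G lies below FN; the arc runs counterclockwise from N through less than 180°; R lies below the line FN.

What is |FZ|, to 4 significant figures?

48.80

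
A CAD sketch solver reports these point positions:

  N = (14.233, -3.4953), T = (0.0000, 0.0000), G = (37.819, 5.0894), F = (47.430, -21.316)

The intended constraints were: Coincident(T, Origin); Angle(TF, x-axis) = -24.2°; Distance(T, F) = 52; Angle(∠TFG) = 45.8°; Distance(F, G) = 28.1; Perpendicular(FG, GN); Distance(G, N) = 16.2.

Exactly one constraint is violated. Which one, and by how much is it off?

Distance(G, N) = 16.2 — off by 8.90.

T = (0.00, 0.00) ✓; TF at -24.20° ✓; |TF| = 52.00 ✓; ∠TFG = 45.80° ✓; |FG| = 28.10 ✓; ∠(FG, GN) = 90.00° ✓; |GN| = 25.10 ✗.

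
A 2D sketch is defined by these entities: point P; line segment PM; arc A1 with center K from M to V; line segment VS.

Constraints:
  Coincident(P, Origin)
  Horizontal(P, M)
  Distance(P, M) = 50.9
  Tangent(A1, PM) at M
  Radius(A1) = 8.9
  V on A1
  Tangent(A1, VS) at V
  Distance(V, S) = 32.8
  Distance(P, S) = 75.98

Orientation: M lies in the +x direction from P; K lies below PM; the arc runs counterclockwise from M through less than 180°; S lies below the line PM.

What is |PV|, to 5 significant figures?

46.305

Checks: |KV| = 8.900 ✓; ∠(KV, VS) = 90.00° ✓; |VS| = 32.80 ✓; |PS| = 75.98 ✓.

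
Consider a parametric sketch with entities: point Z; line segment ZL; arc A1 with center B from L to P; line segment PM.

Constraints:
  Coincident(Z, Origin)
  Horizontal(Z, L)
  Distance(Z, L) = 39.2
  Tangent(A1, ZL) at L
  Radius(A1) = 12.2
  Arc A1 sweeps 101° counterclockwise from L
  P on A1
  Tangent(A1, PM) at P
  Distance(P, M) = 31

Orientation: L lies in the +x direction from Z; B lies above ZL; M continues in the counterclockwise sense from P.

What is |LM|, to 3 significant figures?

45.4

Z is at the origin; Z and L share the same y with |ZL| = 39.2 and L on the +x side, so L = (39.2, 0.00). Since A1 is tangent to ZL there, BL ⟂ ZL, so B = L + (0, 12.2) = (39.2, 12.2). On A1, L sits at bearing -90° from B; a 101° counterclockwise sweep puts P at bearing 11°, so P = B + 12.2·(cos 11°, sin 11°) = (51.2, 14.5). Tangency of A1 to PM means the radius BP is perpendicular to PM, so PM runs along (−sin 11°, cos 11°); with |PM| = 31.0, M = (45.3, 45.0). Then |LM| = |M − L| = 45.4.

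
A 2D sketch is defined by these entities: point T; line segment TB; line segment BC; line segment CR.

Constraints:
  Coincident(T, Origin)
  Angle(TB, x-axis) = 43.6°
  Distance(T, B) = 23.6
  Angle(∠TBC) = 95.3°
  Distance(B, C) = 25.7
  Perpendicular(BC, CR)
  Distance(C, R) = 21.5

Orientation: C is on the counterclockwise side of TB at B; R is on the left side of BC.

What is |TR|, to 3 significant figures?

28.0

T is at the origin; TB runs at 43.6° with length 23.6, so B = 23.6·(cos 43.6°, sin 43.6°) = (17.1, 16.3). ∠TBC = 95.3°, so BC runs at 43.6° + (180° − 95.3°) = 128° from the x-axis; with |BC| = 25.7, C = B + 25.7·(cos 128°, sin 128°) = (1.16, 36.4). BC is perpendicular to CR; with |CR| = 21.5 on the left of BC, R = C + 21.5·(-0.785, -0.620) = (-15.7, 23.1). Then |TR| = |R − T| = 28.0.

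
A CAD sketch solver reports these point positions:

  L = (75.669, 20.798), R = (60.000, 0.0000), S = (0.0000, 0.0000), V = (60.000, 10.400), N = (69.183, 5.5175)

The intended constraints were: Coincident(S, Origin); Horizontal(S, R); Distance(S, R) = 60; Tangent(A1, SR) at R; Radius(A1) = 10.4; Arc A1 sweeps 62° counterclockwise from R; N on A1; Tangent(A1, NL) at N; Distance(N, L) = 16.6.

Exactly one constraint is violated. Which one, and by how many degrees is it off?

Tangent(A1, NL) at N — off by 5.00°.

S = (0.00, 0.00) ✓; S.y = 0.00, R.y = 0.00 ✓; |SR| = 60.00 ✓; ∠(VR, RS) = 90.00° ✓; |VR| = 10.40 ✓; bearing(V→N) − bearing(V→R) = 62.00° ✓; |VN| = 10.40 ✓; ∠(VN, NL) = 85.00° ✗; |NL| = 16.60 ✓.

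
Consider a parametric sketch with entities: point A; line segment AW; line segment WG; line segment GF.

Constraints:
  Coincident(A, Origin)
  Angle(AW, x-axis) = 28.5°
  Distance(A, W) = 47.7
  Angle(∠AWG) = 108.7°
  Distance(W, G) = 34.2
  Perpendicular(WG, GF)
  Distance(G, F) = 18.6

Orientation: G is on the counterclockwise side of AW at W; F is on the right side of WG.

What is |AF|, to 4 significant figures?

80.73

∠AWG = 108.7°, so WG runs at 28.5° + (180° − 108.7°) = 99.80° from the x-axis; with |WG| = 34.2, G = W + 34.2·(cos 99.80°, sin 99.80°) = (36.10, 56.46). WG is perpendicular to GF; with |GF| = 18.6 on the right of WG, F = G + 18.6·(0.9854, 0.1702) = (54.43, 59.63). Then |AF| = |F − A| = 80.73.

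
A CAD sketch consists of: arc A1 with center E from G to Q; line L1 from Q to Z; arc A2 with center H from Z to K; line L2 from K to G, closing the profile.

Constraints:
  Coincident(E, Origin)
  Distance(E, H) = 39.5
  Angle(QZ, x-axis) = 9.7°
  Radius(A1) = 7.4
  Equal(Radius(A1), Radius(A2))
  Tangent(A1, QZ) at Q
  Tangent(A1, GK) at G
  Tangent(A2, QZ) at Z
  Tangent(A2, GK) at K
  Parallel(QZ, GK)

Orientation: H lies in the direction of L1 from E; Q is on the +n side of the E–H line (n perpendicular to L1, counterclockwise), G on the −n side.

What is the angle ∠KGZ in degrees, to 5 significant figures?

20.540°

Tangency of A1 to both parallel lines with radius 7.4 puts Q and G at E ± 7.4·n: Q = (-1.2468, 7.2942), G = (1.2468, -7.2942). Equal radii place Z and K the same way about H: Z = H + 7.4·n = (37.688, 13.950), K = H − 7.4·n = (40.182, -0.63888). Then cos ∠KGZ = GK·GZ / (|GK||GZ|), giving 20.540°.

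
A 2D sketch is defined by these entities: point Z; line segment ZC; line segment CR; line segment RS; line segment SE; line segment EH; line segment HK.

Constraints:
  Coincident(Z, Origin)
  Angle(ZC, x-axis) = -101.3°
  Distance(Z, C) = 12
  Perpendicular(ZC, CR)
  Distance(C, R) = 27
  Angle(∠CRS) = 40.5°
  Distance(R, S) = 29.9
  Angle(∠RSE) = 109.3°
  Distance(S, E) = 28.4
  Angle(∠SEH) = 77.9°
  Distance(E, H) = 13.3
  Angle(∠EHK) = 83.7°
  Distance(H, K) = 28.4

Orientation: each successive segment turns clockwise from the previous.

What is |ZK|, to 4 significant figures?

8.756

Z is at the origin; ZC runs at -101.3° with length 12.0, so C = (-2.351, -11.77). ZC ⟂ CR, so CR runs at 168.7°; with |CR| = 27.0, R = (-28.83, -6.477). ∠CRS = 40.5° gives RS at 29.20° from the x-axis; with |RS| = 29.9, S = (-2.728, 8.110). ∠RSE = 109.3° gives SE at -41.50° from the x-axis; with |SE| = 28.4, E = (18.54, -10.71). ∠SEH = 77.9° gives EH at -143.6° from the x-axis; with |EH| = 13.3, H = (7.838, -18.60). ∠EHK = 83.7° gives HK at 120.1° from the x-axis; with |HK| = 28.4, K = (-6.405, 5.970). Then |ZK| = |K − Z| = 8.756.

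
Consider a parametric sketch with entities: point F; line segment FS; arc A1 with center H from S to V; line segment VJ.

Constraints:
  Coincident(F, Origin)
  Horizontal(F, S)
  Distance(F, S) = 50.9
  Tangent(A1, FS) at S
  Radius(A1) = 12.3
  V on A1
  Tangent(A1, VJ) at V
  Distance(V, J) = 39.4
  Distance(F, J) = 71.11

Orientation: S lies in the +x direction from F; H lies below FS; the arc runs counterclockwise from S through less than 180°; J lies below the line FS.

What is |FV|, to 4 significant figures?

41.60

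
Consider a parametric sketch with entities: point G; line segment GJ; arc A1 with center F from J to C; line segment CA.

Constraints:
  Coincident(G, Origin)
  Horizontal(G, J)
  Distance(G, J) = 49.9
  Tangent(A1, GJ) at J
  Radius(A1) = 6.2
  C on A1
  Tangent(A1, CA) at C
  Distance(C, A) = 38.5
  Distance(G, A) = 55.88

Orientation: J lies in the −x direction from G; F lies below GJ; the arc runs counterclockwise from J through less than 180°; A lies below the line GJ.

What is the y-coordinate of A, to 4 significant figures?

-42.67

G is at the origin; GJ is horizontal with |GJ| = 49.9 and J on the −x side, so J = (-49.90, 0.000). A1 meets GJ tangentially, so FJ is at right angles to GJ, so F = J + (0, -6.2) = (-49.90, -6.200). Since FC ⟂ CA (tangency), |FA| = √(6.2² + 38.5²) = 39.00 regardless of where C sits on A1. So A lies on both circle(G, 55.88) and circle(F, 39.00); the below-GJ intersection is A = (-36.08, -42.67). C is the foot of the tangent from A: C = (-55.27, -9.290).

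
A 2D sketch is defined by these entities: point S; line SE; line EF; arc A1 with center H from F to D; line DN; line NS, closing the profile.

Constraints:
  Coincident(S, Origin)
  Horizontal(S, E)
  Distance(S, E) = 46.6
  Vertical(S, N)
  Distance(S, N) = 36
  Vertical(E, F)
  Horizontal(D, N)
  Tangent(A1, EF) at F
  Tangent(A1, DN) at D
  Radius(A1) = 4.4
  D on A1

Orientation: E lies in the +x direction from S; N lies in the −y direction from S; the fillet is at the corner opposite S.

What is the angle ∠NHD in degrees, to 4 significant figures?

84.05°

S is at the origin; S and E share the same y with |SE| = 46.6 and E on the +x side, so E = (46.60, 0.000). SN is vertical with |SN| = 36.0 and N on the −y side, so N = (0.000, -36.00). The virtual corner opposite S is at (46.60, -36.00). Tangency of A1 to EF means the radius HF is perpendicular to EF and A1 meets DN tangentially, so HD is at right angles to DN, with radius 4.4, so the center H sits 4.4 in from both sides at H = (42.20, -31.60). That places the tangent points at F = (46.60, -31.60) on EF and D = (42.20, -36.00) on DN. Then cos ∠NHD = HN·HD / (|HN||HD|), giving 84.05°.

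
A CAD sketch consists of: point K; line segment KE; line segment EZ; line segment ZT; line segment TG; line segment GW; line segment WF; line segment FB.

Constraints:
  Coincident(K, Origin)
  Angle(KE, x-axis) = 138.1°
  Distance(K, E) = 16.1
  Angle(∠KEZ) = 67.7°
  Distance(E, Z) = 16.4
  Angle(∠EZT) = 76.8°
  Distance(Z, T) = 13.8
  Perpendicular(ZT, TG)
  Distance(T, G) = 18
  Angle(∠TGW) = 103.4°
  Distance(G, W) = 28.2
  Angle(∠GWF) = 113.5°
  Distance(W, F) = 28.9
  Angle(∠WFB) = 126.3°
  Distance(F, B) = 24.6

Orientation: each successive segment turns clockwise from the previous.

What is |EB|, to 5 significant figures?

47.052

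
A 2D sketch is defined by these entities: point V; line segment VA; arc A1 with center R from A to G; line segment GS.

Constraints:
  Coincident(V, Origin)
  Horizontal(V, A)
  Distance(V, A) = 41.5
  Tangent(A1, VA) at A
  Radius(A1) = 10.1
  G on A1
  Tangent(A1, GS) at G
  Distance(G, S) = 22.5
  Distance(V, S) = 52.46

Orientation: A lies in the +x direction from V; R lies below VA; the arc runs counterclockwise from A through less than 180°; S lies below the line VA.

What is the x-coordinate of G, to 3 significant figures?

32.0

V is at the origin; VA is horizontal with |VA| = 41.5 and A on the +x side, so A = (41.5, 0.00). Tangency of A1 to VA means the radius RA is perpendicular to VA, so R = A + (0, -10.1) = (41.5, -10.1). Since RG ⟂ GS (tangency), |RS| = √(10.1² + 22.5²) = 24.7 regardless of where G sits on A1. So S lies on both circle(V, 52.46) and circle(R, 24.7); the below-VA intersection is S = (39.4, -34.7). G is the foot of the tangent from S: G = (32.0, -13.4).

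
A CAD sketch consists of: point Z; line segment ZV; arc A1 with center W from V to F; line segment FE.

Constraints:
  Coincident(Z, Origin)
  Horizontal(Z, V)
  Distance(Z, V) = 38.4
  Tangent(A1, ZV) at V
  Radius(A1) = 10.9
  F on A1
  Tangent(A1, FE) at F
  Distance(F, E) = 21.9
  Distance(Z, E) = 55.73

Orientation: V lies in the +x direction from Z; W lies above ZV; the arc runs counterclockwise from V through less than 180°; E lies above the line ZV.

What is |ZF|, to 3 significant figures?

50.8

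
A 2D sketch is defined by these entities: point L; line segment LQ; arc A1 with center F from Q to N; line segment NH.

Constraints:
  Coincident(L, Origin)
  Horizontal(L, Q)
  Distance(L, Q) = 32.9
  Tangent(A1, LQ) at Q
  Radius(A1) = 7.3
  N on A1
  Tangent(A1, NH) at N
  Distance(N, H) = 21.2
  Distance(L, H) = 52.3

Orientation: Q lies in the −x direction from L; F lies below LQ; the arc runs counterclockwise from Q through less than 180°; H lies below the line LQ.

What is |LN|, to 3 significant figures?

40.3

L is at the origin; LQ is horizontal with |LQ| = 32.9 and Q on the −x side, so Q = (-32.9, 0.00). Since A1 is tangent to LQ there, FQ ⟂ LQ, so F = Q + (0, -7.3) = (-32.9, -7.30). Since FN ⟂ NH (tangency), |FH| = √(7.3² + 21.2²) = 22.4 regardless of where N sits on A1. So H lies on both circle(L, 52.3) and circle(F, 22.4); the below-LQ intersection is H = (-45.4, -25.9). N is the foot of the tangent from H: N = (-40.0, -5.41).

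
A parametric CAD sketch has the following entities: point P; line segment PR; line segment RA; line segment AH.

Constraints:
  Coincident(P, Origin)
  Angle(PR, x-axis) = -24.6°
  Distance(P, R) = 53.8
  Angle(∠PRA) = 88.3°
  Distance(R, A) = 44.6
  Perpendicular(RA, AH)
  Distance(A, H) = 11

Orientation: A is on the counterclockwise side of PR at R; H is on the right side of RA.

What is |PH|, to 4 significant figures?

77.75

∠PRA = 88.3°, so RA runs at -24.6° + (180° − 88.3°) = 67.10° from the x-axis; with |RA| = 44.6, A = R + 44.6·(cos 67.10°, sin 67.10°) = (66.27, 18.69). The perpendicularity gives AH at right angles to RA; with |AH| = 11.0 on the right of RA, H = A + 11.0·(0.9212, -0.3891) = (76.40, 14.41). Then |PH| = |H − P| = 77.75.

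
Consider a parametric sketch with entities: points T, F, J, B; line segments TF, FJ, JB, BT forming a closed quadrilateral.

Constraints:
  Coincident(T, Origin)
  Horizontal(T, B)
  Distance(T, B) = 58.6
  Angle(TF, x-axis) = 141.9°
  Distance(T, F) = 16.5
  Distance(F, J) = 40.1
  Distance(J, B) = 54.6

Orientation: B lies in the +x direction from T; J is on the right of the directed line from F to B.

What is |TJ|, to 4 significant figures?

24.98

Checks: |FJ| = 40.10 ✓; |JB| = 54.60 ✓.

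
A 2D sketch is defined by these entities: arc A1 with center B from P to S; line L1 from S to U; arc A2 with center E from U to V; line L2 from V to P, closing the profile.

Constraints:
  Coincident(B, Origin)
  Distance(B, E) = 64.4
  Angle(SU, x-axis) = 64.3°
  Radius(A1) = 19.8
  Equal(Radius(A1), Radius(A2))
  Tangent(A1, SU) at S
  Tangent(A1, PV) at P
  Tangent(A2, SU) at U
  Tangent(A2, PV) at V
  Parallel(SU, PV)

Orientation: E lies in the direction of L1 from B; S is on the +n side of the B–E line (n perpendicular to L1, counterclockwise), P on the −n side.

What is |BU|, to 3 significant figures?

67.4

Tangency of A1 to both parallel lines with radius 19.8 puts S and P at B ± 19.8·n: S = (-17.8, 8.59), P = (17.8, -8.59). Equal radii place U and V the same way about E: U = E + 19.8·n = (10.1, 66.6), V = E − 19.8·n = (45.8, 49.4). Then |BU| = |U − B| = 67.4.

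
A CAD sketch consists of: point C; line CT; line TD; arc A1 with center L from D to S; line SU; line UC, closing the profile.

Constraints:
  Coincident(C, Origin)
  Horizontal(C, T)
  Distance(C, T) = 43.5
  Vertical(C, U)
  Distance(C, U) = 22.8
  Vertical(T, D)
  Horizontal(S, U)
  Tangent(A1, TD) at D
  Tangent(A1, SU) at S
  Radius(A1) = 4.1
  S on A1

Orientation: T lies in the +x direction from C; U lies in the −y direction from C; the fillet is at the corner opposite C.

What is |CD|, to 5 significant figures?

47.349

C is at the origin; CT is horizontal with |CT| = 43.5 and T on the +x side, so T = (43.500, 0.0000). CU is vertical with |CU| = 22.8 and U on the −y side, so U = (0.0000, -22.800). The virtual corner opposite C is at (43.500, -22.800). A1 meets TD tangentially, so LD is at right angles to TD and tangency of A1 to SU means the radius LS is perpendicular to SU, with radius 4.1, so the center L sits 4.1 in from both sides at L = (39.400, -18.700). That places the tangent points at D = (43.500, -18.700) on TD and S = (39.400, -22.800) on SU. Then |CD| = |D − C| = 47.349.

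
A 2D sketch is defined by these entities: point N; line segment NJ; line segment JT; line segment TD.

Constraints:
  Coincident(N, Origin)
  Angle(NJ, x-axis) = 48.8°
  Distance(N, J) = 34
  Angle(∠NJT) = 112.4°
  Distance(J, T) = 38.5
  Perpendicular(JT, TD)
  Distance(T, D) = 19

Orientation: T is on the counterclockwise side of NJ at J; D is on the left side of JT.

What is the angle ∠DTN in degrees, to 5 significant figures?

58.579°

N is at the origin; NJ runs at 48.8° with length 34.0, so J = 34.0·(cos 48.8°, sin 48.8°) = (22.395, 25.582). ∠NJT = 112.4°, so JT runs at 48.8° + (180° − 112.4°) = 116.40° from the x-axis; with |JT| = 38.5, T = J + 38.5·(cos 116.40°, sin 116.40°) = (5.2770, 60.067). JT is perpendicular to TD; with |TD| = 19.0 on the left of JT, D = T + 19.0·(-0.89571, -0.44464) = (-11.742, 51.619). Then cos ∠DTN = TD·TN / (|TD||TN|), giving 58.579°.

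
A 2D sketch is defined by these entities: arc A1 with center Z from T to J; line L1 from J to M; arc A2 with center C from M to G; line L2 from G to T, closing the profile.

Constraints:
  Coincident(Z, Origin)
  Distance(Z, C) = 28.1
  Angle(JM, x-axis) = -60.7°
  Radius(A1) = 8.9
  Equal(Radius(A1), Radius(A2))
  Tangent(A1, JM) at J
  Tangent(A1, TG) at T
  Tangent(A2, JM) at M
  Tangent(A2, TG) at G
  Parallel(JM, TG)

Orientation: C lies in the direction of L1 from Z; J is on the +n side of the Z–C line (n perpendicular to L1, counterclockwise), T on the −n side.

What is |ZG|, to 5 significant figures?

29.476

Tangency of A1 to both parallel lines with radius 8.9 puts J and T at Z ± 8.9·n: J = (7.7614, 4.3555), T = (-7.7614, -4.3555). Equal radii place M and G the same way about C: M = C + 8.9·n = (21.513, -20.150), G = C − 8.9·n = (5.9902, -28.861). Then |ZG| = |G − Z| = 29.476.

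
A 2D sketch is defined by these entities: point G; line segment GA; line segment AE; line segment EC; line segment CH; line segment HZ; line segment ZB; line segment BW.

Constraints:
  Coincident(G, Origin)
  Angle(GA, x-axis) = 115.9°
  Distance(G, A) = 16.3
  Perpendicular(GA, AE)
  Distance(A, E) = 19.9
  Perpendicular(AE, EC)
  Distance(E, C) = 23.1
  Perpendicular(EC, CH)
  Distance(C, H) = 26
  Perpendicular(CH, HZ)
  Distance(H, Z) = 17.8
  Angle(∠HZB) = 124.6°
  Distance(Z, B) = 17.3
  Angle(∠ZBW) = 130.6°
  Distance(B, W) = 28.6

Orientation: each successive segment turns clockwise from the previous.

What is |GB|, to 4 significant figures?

22.36

CH ⟂ HZ, so HZ runs at 115.9°; with |HZ| = 17.8, Z = (-10.29, 7.231). ∠HZB = 124.6° gives ZB at 60.50° from the x-axis; with |ZB| = 17.3, B = (-1.773, 22.29). Then |GB| = |B − G| = 22.36.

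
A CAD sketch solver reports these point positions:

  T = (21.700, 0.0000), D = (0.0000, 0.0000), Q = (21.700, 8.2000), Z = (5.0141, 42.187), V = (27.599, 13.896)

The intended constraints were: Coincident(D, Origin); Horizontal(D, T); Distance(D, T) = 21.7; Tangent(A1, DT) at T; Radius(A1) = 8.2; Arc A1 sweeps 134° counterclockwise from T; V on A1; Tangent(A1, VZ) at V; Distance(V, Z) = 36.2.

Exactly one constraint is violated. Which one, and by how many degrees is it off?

Tangent(A1, VZ) at V — off by 5.40°.

D = (0.00, 0.00) ✓; D.y = 0.00, T.y = 0.00 ✓; |DT| = 21.70 ✓; ∠(QT, TD) = 90.00° ✓; |QT| = 8.200 ✓; bearing(Q→V) − bearing(Q→T) = 134.0° ✓; |QV| = 8.200 ✓; ∠(QV, VZ) = 95.40° ✗; |VZ| = 36.20 ✓.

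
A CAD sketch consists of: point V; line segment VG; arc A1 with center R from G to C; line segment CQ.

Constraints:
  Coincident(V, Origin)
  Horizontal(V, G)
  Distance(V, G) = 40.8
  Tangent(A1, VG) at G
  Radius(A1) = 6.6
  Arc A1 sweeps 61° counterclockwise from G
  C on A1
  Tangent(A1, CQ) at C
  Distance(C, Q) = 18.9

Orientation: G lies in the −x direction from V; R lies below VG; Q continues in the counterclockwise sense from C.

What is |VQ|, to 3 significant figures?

59.2

On A1, G sits at bearing 90° from R; a 61° counterclockwise sweep puts C at bearing 151°, so C = R + 6.6·(cos 151°, sin 151°) = (-46.6, -3.40). The tangent condition forces RC to be normal to CQ, so CQ runs along (−sin 151°, cos 151°); with |CQ| = 18.9, Q = (-55.7, -19.9). Then |VQ| = |Q − V| = 59.2.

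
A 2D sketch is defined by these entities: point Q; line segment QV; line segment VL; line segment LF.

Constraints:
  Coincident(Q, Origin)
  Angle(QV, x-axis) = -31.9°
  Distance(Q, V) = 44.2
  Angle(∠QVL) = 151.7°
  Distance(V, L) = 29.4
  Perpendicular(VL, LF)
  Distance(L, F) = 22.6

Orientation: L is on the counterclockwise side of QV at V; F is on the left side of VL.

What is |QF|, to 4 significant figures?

68.34

Q is at the origin; QV runs at -31.9° with length 44.2, so V = 44.2·(cos -31.9°, sin -31.9°) = (37.52, -23.36). ∠QVL = 151.7°, so VL runs at -31.9° + (180° − 151.7°) = -3.600° from the x-axis; with |VL| = 29.4, L = V + 29.4·(cos -3.600°, sin -3.600°) = (66.87, -25.20). VL is perpendicular to LF; with |LF| = 22.6 on the left of VL, F = L + 22.6·(0.06279, 0.9980) = (68.29, -2.648). Then |QF| = |F − Q| = 68.34.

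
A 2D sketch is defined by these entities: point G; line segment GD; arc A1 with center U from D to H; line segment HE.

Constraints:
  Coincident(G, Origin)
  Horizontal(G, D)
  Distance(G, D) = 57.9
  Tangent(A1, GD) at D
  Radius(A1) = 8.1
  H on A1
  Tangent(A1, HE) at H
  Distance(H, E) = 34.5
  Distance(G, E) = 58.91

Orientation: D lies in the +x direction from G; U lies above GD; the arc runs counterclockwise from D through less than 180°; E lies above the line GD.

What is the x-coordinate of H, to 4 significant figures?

64.28

Checks: G.y = 0.00, D.y = 0.00 ✓; |UH| = 8.100 ✓; ∠(UH, HE) = 90.00° ✓; |HE| = 34.50 ✓; |GE| = 58.91 ✓.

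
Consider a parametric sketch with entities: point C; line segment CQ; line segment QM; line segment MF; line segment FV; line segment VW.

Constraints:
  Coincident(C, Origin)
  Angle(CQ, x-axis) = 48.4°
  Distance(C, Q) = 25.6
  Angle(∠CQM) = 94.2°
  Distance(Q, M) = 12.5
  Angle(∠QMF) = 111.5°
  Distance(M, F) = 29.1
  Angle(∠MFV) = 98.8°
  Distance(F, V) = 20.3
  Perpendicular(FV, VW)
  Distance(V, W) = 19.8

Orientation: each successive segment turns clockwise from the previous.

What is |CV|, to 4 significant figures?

13.98

C is at the origin; CQ runs at 48.4° with length 25.6, so Q = (17.00, 19.14). ∠CQM = 94.2° gives QM at -37.40° from the x-axis; with |QM| = 12.5, M = (26.93, 11.55). ∠QMF = 111.5° gives MF at -105.9° from the x-axis; with |MF| = 29.1, F = (18.95, -16.44). ∠MFV = 98.8° gives FV at 172.9° from the x-axis; with |FV| = 20.3, V = (-1.190, -13.93). Then |CV| = |V − C| = 13.98.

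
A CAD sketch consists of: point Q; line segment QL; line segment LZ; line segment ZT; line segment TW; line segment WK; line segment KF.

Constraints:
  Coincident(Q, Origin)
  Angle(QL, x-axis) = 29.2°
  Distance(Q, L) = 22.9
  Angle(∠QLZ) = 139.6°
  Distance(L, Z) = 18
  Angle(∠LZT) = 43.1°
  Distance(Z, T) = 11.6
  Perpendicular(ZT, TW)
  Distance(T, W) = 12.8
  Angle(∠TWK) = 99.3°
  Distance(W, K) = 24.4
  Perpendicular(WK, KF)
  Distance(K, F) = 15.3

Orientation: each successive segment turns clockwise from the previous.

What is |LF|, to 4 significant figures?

30.05

∠TWK = 99.3° gives WK at 41.20° from the x-axis; with |WK| = 24.4, K = (39.39, 28.48). WK ⟂ KF, so KF runs at -48.80°; with |KF| = 15.3, F = (49.47, 16.97). Then |LF| = |F − L| = 30.05.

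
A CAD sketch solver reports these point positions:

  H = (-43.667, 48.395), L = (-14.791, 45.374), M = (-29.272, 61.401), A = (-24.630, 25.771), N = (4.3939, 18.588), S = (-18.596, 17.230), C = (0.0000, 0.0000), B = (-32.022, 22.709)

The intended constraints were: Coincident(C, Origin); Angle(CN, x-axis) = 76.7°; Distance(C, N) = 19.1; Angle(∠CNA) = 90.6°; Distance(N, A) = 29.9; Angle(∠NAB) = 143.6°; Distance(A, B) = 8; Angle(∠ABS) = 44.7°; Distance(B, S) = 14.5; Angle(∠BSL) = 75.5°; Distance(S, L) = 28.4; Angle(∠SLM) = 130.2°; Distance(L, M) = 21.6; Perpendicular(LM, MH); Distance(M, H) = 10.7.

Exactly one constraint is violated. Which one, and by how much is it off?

Distance(M, H) = 10.7 — off by 8.70.

C = (0.00, 0.00) ✓; CN at 76.70° ✓; |CN| = 19.10 ✓; ∠CNA = 90.60° ✓; |NA| = 29.90 ✓; ∠NAB = 143.6° ✓; |AB| = 8.001 ✓; ∠ABS = 44.70° ✓; |BS| = 14.50 ✓; ∠BSL = 75.50° ✓; |SL| = 28.40 ✓; ∠SLM = 130.2° ✓; |LM| = 21.60 ✓; ∠(LM, MH) = 90.00° ✓; |MH| = 19.40 ✗.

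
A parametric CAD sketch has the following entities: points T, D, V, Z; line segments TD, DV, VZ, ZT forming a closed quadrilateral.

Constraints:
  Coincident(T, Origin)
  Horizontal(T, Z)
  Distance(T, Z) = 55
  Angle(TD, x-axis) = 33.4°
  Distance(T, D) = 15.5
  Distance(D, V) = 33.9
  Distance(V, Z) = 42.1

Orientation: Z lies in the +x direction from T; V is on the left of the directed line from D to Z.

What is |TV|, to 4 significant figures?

48.73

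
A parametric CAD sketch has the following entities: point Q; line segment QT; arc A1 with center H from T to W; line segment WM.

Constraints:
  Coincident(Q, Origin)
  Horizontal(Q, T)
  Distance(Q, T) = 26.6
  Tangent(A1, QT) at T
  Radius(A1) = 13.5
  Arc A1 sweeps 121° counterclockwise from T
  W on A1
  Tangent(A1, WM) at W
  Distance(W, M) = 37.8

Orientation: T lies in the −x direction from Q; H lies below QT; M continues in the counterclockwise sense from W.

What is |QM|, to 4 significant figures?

56.07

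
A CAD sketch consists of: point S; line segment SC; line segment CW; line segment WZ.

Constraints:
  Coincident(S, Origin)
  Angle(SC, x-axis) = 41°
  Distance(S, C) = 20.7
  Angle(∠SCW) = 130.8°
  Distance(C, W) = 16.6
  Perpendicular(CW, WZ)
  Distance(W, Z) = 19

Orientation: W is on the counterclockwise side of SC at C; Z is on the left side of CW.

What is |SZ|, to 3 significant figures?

30.3

S is at the origin; SC runs at 41.0° with length 20.7, so C = 20.7·(cos 41.0°, sin 41.0°) = (15.6, 13.6). ∠SCW = 130.8°, so CW runs at 41.0° + (180° − 130.8°) = 90.2° from the x-axis; with |CW| = 16.6, W = C + 16.6·(cos 90.2°, sin 90.2°) = (15.6, 30.2). CW ⟂ WZ; with |WZ| = 19.0 on the left of CW, Z = W + 19.0·(-1.00, -0.00349) = (-3.44, 30.1). Then |SZ| = |Z − S| = 30.3.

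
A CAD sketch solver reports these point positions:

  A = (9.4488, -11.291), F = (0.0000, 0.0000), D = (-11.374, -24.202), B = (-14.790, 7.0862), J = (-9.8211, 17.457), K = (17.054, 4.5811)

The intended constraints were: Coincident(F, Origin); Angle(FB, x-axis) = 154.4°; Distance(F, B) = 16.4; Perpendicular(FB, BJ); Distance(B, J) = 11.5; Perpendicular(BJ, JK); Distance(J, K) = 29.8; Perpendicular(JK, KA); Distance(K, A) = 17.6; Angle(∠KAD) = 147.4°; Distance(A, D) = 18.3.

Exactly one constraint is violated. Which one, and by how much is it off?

Distance(A, D) = 18.3 — off by 6.20.

F = (0.00, 0.00) ✓; FB at 154.4° ✓; |FB| = 16.40 ✓; ∠(FB, BJ) = 90.00° ✓; |BJ| = 11.50 ✓; ∠(BJ, JK) = 90.00° ✓; |JK| = 29.80 ✓; ∠(JK, KA) = 90.00° ✓; |KA| = 17.60 ✓; ∠KAD = 147.4° ✓; |AD| = 24.50 ✗.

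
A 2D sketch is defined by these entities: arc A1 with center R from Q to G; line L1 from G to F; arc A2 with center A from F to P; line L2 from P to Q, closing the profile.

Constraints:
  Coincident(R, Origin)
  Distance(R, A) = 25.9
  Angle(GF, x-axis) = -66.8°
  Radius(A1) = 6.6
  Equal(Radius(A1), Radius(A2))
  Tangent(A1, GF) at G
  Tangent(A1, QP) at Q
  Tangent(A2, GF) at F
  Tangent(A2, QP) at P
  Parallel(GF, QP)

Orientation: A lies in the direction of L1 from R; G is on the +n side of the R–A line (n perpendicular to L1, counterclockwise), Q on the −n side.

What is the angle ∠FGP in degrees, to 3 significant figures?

27.0°

The slot axis is L1's direction at -66.8°, so u = (cos -66.8°, sin -66.8°) = (0.394, -0.919) and n = (−sin -66.8°, cos -66.8°) = (0.919, 0.394). R is at the origin and A lies 25.9 along u from R, so A = 25.9·u = (10.2, -23.8). Tangency of A1 to both parallel lines with radius 6.6 puts G and Q at R ± 6.6·n: G = (6.07, 2.60), Q = (-6.07, -2.60). Equal radii place F and P the same way about A: F = A + 6.6·n = (16.3, -21.2), P = A − 6.6·n = (4.14, -26.4). Then cos ∠FGP = GF·GP / (|GF||GP|), giving 27.0°.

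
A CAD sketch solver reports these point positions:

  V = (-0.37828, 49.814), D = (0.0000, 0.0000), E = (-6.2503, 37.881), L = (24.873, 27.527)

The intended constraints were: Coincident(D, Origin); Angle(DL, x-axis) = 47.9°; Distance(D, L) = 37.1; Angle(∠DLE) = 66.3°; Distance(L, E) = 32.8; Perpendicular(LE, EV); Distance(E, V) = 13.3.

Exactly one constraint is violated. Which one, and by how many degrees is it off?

Perpendicular(LE, EV) — off by 7.80°.

D = (0.00, 0.00) ✓; DL at 47.90° ✓; |DL| = 37.10 ✓; ∠DLE = 66.30° ✓; |LE| = 32.80 ✓; ∠(LE, EV) = 97.80° ✗; |EV| = 13.30 ✓.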